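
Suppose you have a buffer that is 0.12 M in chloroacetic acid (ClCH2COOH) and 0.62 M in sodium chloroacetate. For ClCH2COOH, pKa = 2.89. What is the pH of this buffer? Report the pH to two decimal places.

pH = pKa + log([A⁻]/[HA]) = 2.89 + log(0.62/0.12)
pH = 2.89 + (+0.713) = 3.60

pH = 3.60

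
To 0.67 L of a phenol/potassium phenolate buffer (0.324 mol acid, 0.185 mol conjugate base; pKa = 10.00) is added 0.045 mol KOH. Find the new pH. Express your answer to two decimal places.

After neutralization: n(C6H5OH) = 0.279 mol, n(C6H5O-) = 0.23 mol.
pH = pKa + log([A⁻]/[HA]) = 10.00 + log(0.23/0.279) = 10.00 -0.084

pH = 9.92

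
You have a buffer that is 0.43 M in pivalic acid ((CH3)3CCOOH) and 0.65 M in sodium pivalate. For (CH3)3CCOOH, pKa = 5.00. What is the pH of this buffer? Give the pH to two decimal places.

Henderson–Hasselbalch: pH = pKa + log([(CH3)3CCOO-]/[(CH3)3CCOOH]) = 5.00 + log(0.65/0.43)
pH = 5.00 + (+0.179) = 5.18

pH = 5.18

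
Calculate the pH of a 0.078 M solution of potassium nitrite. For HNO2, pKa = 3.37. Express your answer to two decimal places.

NO2- is the conjugate base of the weak acid HNO2.
Ka = 10^(−3.37) = 4.27 × 10^-4
Kb = Kw/Ka = 1.0×10^-14 / 4.27 × 10^-4 = 2.34 × 10^-11
Let x = [OH-] at equilibrium. Kb = x²/(0.078 − x).
Since Kb ≪ C₀, x ≈ √(Kb·C₀) = 1.35 × 10^-6 M.
Check: 0.0017% ionized — well under 5%, approximation valid.
pOH = 5.87, so pH = 14.00 − pOH = 8.13

pH = 8.13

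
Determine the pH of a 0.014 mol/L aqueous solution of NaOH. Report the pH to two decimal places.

NaOH is a strong base; [OH-] = 0.014 M.
pOH = -log(0.014) = 1.85
pH = 14.00 - 1.85 = 12.15

pH = 12.15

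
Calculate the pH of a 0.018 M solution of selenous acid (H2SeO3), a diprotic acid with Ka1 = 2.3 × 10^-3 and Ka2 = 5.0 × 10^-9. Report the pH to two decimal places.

Since Ka1 ≫ Ka2, the first ionization dominates [H+].
Ka1 = x²/(0.018 − x) = 2.3 × 10^-3
Solving the quadratic: x = (−Ka1 + √(Ka1² + 4·Ka1·C₀))/2 = 5.39 × 10^-3 M
pH = −log(5.39 × 10^-3) = 2.27

pH = 2.27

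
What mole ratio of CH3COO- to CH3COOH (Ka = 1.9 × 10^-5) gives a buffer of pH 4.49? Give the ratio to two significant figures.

pKa = -log(1.9 × 10^-5) = 4.721
pH = pKa + log(r) ⇒ log(r) = 4.49 − 4.721 = -0.231
r = [CH3COO-]/[CH3COOH] = 10^(-0.231) = 0.587

ratio = 0.59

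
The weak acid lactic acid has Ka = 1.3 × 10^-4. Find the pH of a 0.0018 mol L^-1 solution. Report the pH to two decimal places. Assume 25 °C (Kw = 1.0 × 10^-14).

CH3CH(OH)COOH ⇌ CH3CH(OH)COO- + H+
Ka = [H+]²/(0.0018 − [H+]) = 1.3 × 10^-4
Here C₀/Ka ≈ 13.8, so the small-[H+] approximation fails. Use the quadratic:
[H+] = [−0.00013 + √(0.00013² + 9.36e-07)]/2 = 4.23 × 10^-4 M
pH = −log(4.23 × 10^-4) = 3.37

pH = 3.37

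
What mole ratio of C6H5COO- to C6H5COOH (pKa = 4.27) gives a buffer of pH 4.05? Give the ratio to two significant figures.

pH = pKa + log(r) ⇒ log(r) = 4.05 − 4.27 = -0.22
r = [C6H5COO-]/[C6H5COOH] = 10^(-0.22) = 0.603

ratio = 0.60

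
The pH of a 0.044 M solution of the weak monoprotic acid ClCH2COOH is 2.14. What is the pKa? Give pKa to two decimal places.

[H+] = 10^(-2.14) = 7.24 × 10^-3 M
At equilibrium [HA] = 0.044 − 7.24 × 10^-3 = 3.68 × 10^-2 M
Ka = [H+][A-]/[HA] = (7.24 × 10^-3)² / 3.68 × 10^-2 = 1.42 × 10^-3
pKa = -log(1.42 × 10^-3) = 2.85

pKa = 2.85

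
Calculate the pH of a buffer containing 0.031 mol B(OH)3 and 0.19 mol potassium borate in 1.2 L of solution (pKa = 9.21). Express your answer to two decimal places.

Henderson–Hasselbalch: pH = pKa + log([B(OH)4-]/[B(OH)3]) = 9.21 + log(0.19/0.031)
pH = 9.21 + (+0.787) = 10.00

pH = 10.00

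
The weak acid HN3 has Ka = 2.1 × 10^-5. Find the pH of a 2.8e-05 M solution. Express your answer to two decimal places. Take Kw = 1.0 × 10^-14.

pH = 4.80

HN3 ⇌ N3- + H+
Ka = [H+]²/(2.8e-05 − [H+]) = 2.1 × 10^-5
Here C₀/Ka ≈ 1.33, so the small-[H+] approximation fails. Use the quadratic:
[H+] = [−2.1e-05 + √(2.1e-05² + 2.35e-09)]/2 = 1.59 × 10^-5 M
pH = −log[H+] = −log(1.59 × 10^-5) = 4.80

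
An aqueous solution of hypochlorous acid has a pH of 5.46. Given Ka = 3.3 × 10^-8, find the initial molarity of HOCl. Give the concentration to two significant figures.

C₀ = 3.7 × 10^-4 M

[H+] = 10^(-5.46) = 3.47 × 10^-6 M = x
Ka = x²/(C₀ − x) ⇒ C₀ = x + x²/Ka
C₀ = 3.47 × 10^-6 + (3.47 × 10^-6)²/(3.3 × 10^-8) = 3.68 × 10^-4 M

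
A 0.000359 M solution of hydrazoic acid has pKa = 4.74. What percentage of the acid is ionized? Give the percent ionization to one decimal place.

HN3 ⇌ N3- + H+; let x = [H+] at equilibrium.
Ka = 10^(−4.74) = 1.82 × 10^-5
Ka = x²/(C₀ − x); solving the quadratic gives x = 7.22 × 10^-5 M.
Fraction ionized = 7.22 × 10^-5 / 0.000359 = 0.2011 → 20.1%

20.1%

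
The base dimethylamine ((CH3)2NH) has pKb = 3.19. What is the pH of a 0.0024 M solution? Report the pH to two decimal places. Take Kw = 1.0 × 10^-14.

pH = 10.98

(CH3)2NH + H2O ⇌ (CH3)2NH2+ + OH-
Kb = 10^(−3.19) = 6.46 × 10^-4
From the ICE table, Kb = [OH-]²/(0.0024 − [OH-]) = 6.46 × 10^-4.
The 5% rule fails; solving [OH-]² + Kb·[OH-] − Kb·C₀ = 0 exactly:
[OH-] = [−0.000646 + √(0.000646² + 6.2e-06)]/2 = 9.63 × 10^-4 M
pOH = −log(9.63 × 10^-4) = 3.02; pH = 14.00 − 3.02 = 10.98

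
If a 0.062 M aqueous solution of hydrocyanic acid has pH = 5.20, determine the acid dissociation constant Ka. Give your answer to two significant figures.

[H+] = 10^(-5.20) = 6.31 × 10^-6 M
At equilibrium [HA] = 0.062 − 6.31 × 10^-6 = 6.20 × 10^-2 M
Ka = [H+][A-]/[HA] = (6.31 × 10^-6)² / 6.20 × 10^-2 = 6.4 × 10^-10

Ka = 6.4 × 10^-10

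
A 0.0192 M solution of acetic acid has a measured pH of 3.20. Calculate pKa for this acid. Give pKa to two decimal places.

pKa = 4.67

[H+] = 10^(-3.20) = 6.31 × 10^-4 M
At equilibrium [HA] = 0.0192 − 6.31 × 10^-4 = 1.86 × 10^-2 M
Ka = [H+][A-]/[HA] = (6.31 × 10^-4)² / 1.86 × 10^-2 = 2.14 × 10^-5
pKa = -log(2.14 × 10^-5) = 4.67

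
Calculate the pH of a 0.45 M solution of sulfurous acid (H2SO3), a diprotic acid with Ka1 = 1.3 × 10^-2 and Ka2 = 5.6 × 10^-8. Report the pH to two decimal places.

Ka1 ≫ Ka2, so treat the first dissociation as the only significant source of H+.
Ka1 = x²/(0.45 − x) = 1.3 × 10^-2
Solving the quadratic: x = (−Ka1 + √(Ka1² + 4·Ka1·C₀))/2 = 7.03 × 10^-2 M
pH = −log(7.03 × 10^-2) = 1.15

pH = 1.15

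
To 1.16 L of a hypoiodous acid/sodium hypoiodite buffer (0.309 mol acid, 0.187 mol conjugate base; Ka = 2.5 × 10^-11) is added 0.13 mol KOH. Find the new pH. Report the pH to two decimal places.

pH = 10.85

After neutralization: n(HOI) = 0.179 mol, n(OI-) = 0.317 mol.
pKa = −log(2.5 × 10^-11) = 10.602
pH = pKa + log([A⁻]/[HA]) = 10.602 + log(0.317/0.179) = 10.602 +0.248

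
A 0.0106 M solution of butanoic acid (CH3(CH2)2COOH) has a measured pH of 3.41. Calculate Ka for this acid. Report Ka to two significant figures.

Ka = 1.5 × 10^-5

[H+] = 10^(-3.41) = 3.89 × 10^-4 M
At equilibrium [HA] = 0.0106 − 3.89 × 10^-4 = 1.02 × 10^-2 M
Ka = [H+][A-]/[HA] = (3.89 × 10^-4)² / 1.02 × 10^-2 = 1.5 × 10^-5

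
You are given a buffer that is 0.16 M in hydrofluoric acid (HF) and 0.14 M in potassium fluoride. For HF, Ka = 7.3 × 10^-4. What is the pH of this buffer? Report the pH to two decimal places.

pKa = −log(7.3 × 10^-4) = 3.137
pH = pKa + log([A⁻]/[HA]) = 3.137 + log(0.14/0.16)
pH = 3.137 + (-0.058) = 3.08

pH = 3.08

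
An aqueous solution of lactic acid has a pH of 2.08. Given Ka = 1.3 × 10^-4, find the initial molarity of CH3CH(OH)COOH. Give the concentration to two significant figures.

C₀ = 5.4 × 10^-1 M

[H+] = 10^(-2.08) = 8.32 × 10^-3 M = x
Ka = x²/(C₀ − x) ⇒ C₀ = x + x²/Ka
C₀ = 8.32 × 10^-3 + (8.32 × 10^-3)²/(1.3 × 10^-4) = 5.41 × 10^-1 M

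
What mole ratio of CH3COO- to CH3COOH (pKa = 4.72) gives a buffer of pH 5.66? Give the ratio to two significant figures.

pH = pKa + log(r) ⇒ log(r) = 5.66 − 4.72 = +0.94
r = [CH3COO-]/[CH3COOH] = 10^(+0.94) = 8.71

ratio = 8.7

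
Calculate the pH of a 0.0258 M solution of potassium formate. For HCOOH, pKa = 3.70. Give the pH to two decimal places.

HCOO- is the conjugate base of the weak acid HCOOH.
Ka = 10^(−3.70) = 2.00 × 10^-4
Kb = Kw/Ka = 1.0×10^-14 / 2.00 × 10^-4 = 5.00 × 10^-11
Let x = [OH-] at equilibrium. Kb = x²/(0.0258 − x).
Since Kb ≪ C₀, x ≈ √(Kb·C₀) = 1.14 × 10^-6 M.
Check: 0.0044% ionized — well under 5%, approximation valid.
pOH = −log(1.14 × 10^-6) = 5.94; pH = 14.00 − 5.94 = 8.06

pH = 8.06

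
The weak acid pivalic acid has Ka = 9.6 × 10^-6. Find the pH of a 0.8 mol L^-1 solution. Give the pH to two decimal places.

pH = 2.56

(CH3)3CCOOH ⇌ (CH3)3CCOO- + H+
From the ICE table, Ka = x²/(0.8 − x) = 9.6 × 10^-6.
Assume x ≪ 0.8: x ≈ √(9.6 × 10^-6 × 0.8) = 2.77 × 10^-3 M
pH = −log(2.77 × 10^-3) = 2.56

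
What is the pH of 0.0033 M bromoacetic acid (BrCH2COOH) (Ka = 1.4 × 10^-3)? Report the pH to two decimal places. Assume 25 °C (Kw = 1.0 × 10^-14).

BrCH2COOH ⇌ BrCH2COO- + H+
From the ICE table, Ka = x²/(0.0033 − x) = 1.4 × 10^-3.
x is not negligible relative to C₀; solve x² + 0.0014·x − 4.62e-06 = 0.
x = [−0.0014 + √(0.0014² + 1.85e-05)]/2 = 1.56 × 10^-3 M
pH = −log(1.56 × 10^-3) = 2.81

pH = 2.81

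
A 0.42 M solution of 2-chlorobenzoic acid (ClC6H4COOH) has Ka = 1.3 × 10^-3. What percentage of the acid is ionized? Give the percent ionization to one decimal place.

ClC6H4COOH ⇌ ClC6H4COO- + H+; let x = [H+] at equilibrium.
Solve x² + 0.0013x − 0.000546 = 0 → x = 2.27 × 10^-2 M
Fraction ionized = 2.27 × 10^-2 / 0.42 = 0.0540 → 5.4%

5.4%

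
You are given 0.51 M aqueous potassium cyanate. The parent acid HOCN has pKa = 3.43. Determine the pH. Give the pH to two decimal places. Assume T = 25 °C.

OCN- is the conjugate base of the weak acid HOCN.
Ka = 10^(−3.43) = 3.72 × 10^-4
Kb = Kw/Ka = 1.0×10^-14 / 3.72 × 10^-4 = 2.69 × 10^-11
Let x = [OH-] at equilibrium. Kb = x²/(0.51 − x).
Assume x ≪ 0.51: x ≈ √(2.69 × 10^-11 × 0.51) = 3.70 × 10^-6 M
pOH = 5.43, so pH = 14.00 − pOH = 8.57

pH = 8.57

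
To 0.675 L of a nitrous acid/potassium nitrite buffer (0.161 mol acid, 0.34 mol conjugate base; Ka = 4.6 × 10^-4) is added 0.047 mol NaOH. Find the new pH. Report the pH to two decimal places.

pH = 3.87

After neutralization: n(HNO2) = 0.114 mol, n(NO2-) = 0.387 mol.
pKa = −log(4.6 × 10^-4) = 3.337
Henderson–Hasselbalch with mole ratio 0.387/0.114: pH = 3.337 + (+0.531)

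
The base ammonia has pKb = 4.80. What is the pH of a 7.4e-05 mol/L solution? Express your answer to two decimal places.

NH3 + H2O ⇌ NH4+ + OH-
Kb = 10^(−4.80) = 1.58 × 10^-5
Let x = [OH-] at equilibrium. Kb = x²/(7.4e-05 − x).
x is not negligible relative to C₀; solve x² + 1.58e-05·x − 1.17e-09 = 0.
x = [−1.58e-05 + √(1.58e-05² + 4.68e-09)]/2 = 2.72 × 10^-5 M
pOH = 4.57, so pH = 14.00 − pOH = 9.43

pH = 9.43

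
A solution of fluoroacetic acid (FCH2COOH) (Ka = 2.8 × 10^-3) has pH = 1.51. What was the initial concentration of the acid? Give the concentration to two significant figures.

[H+] = 10^(-1.51) = 3.09 × 10^-2 M = x
Ka = x²/(C₀ − x) ⇒ C₀ = x + x²/Ka
C₀ = 3.09 × 10^-2 + (3.09 × 10^-2)²/(2.8 × 10^-3) = 3.72 × 10^-1 M

C₀ = 3.7 × 10^-1 M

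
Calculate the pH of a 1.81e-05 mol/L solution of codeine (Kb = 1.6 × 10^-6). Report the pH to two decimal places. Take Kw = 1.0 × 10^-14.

C18H21NO3 + H2O ⇌ C18H22NO3+ + OH-
Kb = [OH-]²/(1.81e-05 − [OH-]) = 1.6 × 10^-6
Here C₀/Kb ≈ 11.3, so the small-[OH-] approximation fails. Use the quadratic:
[OH-] = (−Kb + √(Kb² + 4·Kb·C₀))/2 = 4.64 × 10^-6 M
pOH = −log(4.64 × 10^-6) = 5.33; pH = 14.00 − 5.33 = 8.67

pH = 8.67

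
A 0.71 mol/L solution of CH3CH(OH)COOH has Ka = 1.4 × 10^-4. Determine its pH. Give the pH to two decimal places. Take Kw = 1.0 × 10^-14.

CH3CH(OH)COOH ⇌ CH3CH(OH)COO- + H+
Let x = [H+] at equilibrium. Ka = x²/(0.71 − x).
Assume x ≪ 0.71: x ≈ √(1.4 × 10^-4 × 0.71) = 9.97 × 10^-3 M
Check: 1.4% ionized — well under 5%, approximation valid.
pH = −log(9.97 × 10^-3) = 2.00

pH = 2.00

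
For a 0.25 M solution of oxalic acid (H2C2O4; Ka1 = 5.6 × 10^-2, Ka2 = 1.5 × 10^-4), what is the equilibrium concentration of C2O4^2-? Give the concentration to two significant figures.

1.5 × 10^-4 M

First ionization gives [H+] ≈ [HC2O4-] = 9.36 × 10^-2 M.
Second step: Ka2 = [H+][C2O4^2-]/[HC2O4-] ≈ [C2O4^2-] (since [H+] ≈ [HC2O4-]).
So [C2O4^2-] ≈ Ka2.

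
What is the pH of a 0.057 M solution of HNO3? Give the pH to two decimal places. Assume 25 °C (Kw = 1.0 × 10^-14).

HNO3 is a strong acid and dissociates completely, so [H+] = 0.057 M.
pH = -log(0.057) = 1.24

pH = 1.24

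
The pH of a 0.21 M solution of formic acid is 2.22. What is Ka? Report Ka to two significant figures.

Ka = 1.8 × 10^-4

[H+] = 10^(-2.22) = 6.03 × 10^-3 M
At equilibrium [HA] = 0.21 − 6.03 × 10^-3 = 2.04 × 10^-1 M
Ka = [H+][A-]/[HA] = (6.03 × 10^-3)² / 2.04 × 10^-1 = 1.8 × 10^-4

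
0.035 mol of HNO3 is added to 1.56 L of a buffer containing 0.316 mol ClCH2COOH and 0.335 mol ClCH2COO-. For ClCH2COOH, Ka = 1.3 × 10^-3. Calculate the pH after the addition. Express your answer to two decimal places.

pH = 2.82

After neutralization: n(ClCH2COOH) = 0.351 mol, n(ClCH2COO-) = 0.3 mol.
pKa = −log(1.3 × 10^-3) = 2.886
Henderson–Hasselbalch with mole ratio 0.3/0.351: pH = 2.886 + (-0.068)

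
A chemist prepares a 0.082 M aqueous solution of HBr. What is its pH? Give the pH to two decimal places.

pH = 1.09

HBr is a strong acid and dissociates completely, so [H+] = 0.082 M.
pH = -log(0.082) = 1.09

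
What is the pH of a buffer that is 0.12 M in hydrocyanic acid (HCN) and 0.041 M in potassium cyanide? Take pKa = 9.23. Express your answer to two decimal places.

pH = 8.76

Henderson–Hasselbalch: pH = pKa + log([CN-]/[HCN]) = 9.23 + log(0.041/0.12)
pH = 9.23 + (-0.466) = 8.76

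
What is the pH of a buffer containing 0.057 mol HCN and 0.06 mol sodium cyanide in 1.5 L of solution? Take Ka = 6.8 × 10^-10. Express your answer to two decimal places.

pKa = −log(6.8 × 10^-10) = 9.167
pH = pKa + log([A⁻]/[HA]) = 9.167 + log(0.06/0.057)
pH = 9.167 + (+0.022) = 9.19

pH = 9.19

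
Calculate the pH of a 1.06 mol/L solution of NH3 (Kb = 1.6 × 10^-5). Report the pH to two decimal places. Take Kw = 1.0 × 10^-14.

pH = 11.61

NH3 + H2O ⇌ NH4+ + OH-
From the ICE table, Kb = [OH-]²/(1.06 − [OH-]) = 1.6 × 10^-5.
Since Kb ≪ C₀, [OH-] ≈ √(Kb·C₀) = 4.12 × 10^-3 M.
Check: 0.39% ionized — well under 5%, approximation valid.
pOH = 2.39, so pH = 14.00 − pOH = 11.61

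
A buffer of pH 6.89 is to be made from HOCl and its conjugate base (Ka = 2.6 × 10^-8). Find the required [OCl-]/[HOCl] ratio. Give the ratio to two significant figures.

ratio = 0.20

pKa = -log(2.6 × 10^-8) = 7.585
pH = pKa + log(r) ⇒ log(r) = 6.89 − 7.585 = -0.695
r = [OCl-]/[HOCl] = 10^(-0.695) = 0.202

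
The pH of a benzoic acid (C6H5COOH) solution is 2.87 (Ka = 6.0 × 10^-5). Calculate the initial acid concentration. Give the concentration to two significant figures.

C₀ = 3.2 × 10^-2 M

[H+] = 10^(-2.87) = 1.35 × 10^-3 M = x
Ka = x²/(C₀ − x) ⇒ C₀ = x + x²/Ka
C₀ = 1.35 × 10^-3 + (1.35 × 10^-3)²/(6.0 × 10^-5) = 3.17 × 10^-2 M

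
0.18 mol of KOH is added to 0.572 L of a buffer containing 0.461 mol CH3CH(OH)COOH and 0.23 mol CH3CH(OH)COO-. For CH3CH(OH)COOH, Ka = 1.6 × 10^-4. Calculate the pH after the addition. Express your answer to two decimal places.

pH = 3.96

OH- converts CH3CH(OH)COOH to CH3CH(OH)COO-: CH3CH(OH)COOH → 0.281 mol, CH3CH(OH)COO- → 0.41 mol.
pKa = −log(1.6 × 10^-4) = 3.796
Henderson–Hasselbalch with mole ratio 0.41/0.281: pH = 3.796 + (+0.164)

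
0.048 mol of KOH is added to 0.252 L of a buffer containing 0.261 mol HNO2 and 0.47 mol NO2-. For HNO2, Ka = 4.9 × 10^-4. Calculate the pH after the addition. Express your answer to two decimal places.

pH = 3.70

After neutralization: n(HNO2) = 0.213 mol, n(NO2-) = 0.518 mol.
pKa = −log(4.9 × 10^-4) = 3.310
Henderson–Hasselbalch with mole ratio 0.518/0.213: pH = 3.310 + (+0.386)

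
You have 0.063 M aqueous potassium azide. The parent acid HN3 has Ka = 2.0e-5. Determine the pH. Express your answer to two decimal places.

N3- is the conjugate base of the weak acid HN3.
Kb = Kw/Ka = 1.0×10^-14 / 2.0 × 10^-5 = 5.00 × 10^-10
Let x = [OH-] at equilibrium. Kb = x²/(0.063 − x).
Assume x ≪ 0.063: x ≈ √(5.00 × 10^-10 × 0.063) = 5.61 × 10^-6 M
(x/C₀ = 0.0089% < 5%, so the approximation holds.)
pOH = 5.25, so pH = 14.00 − pOH = 8.75

pH = 8.75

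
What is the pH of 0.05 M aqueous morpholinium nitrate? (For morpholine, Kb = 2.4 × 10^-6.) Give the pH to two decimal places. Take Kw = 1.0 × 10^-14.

pH = 4.84

C4H8ONH2+ is the conjugate acid of the weak base C4H8ONH.
Ka = Kw/Kb = 1.0×10^-14 / 2.4 × 10^-6 = 4.17 × 10^-9
Let x = [H+] at equilibrium. Ka = x²/(0.05 − x).
Neglecting x in the denominator: x = √(4.17 × 10^-9 × 0.05) = 1.44 × 10^-5 M
pH = −log(1.44 × 10^-5) = 4.84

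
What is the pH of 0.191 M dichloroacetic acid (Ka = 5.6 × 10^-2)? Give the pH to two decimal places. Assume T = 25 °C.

pH = 1.10

Cl2CHCOOH ⇌ Cl2CHCOO- + H+
From the ICE table, Ka = [H+]²/(0.191 − [H+]) = 5.6 × 10^-2.
Here C₀/Ka ≈ 3.41, so the small-[H+] approximation fails. Use the quadratic:
[H+] = [−0.056 + √(0.056² + 0.0428)]/2 = 7.91 × 10^-2 M
pH = −log[H+] = −log(7.91 × 10^-2) = 1.10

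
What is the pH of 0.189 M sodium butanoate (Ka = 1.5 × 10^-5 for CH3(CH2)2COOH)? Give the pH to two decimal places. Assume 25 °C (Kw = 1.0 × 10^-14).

pH = 9.05

CH3(CH2)2COO- is the conjugate base of the weak acid CH3(CH2)2COOH.
Kb = Kw/Ka = 1.0×10^-14 / 1.5 × 10^-5 = 6.67 × 10^-10
From the ICE table, Kb = x²/(0.189 − x) = 6.67 × 10^-10.
Since Kb ≪ C₀, x ≈ √(Kb·C₀) = 1.12 × 10^-5 M.
pOH = 4.95, so pH = 14.00 − pOH = 9.05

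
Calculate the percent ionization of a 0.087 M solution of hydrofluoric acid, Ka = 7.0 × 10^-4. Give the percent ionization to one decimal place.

HF ⇌ F- + H+; let x = [H+] at equilibrium.
Ka = x²/(C₀ − x); solving the quadratic gives x = 7.46 × 10^-3 M.
Fraction ionized = 7.46 × 10^-3 / 0.087 = 0.0857 → 8.6%

8.6%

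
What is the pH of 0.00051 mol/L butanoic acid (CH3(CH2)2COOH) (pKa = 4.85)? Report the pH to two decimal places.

pH = 4.11

CH3(CH2)2COOH ⇌ CH3(CH2)2COO- + H+
Ka = 10^(−4.85) = 1.41 × 10^-5
From the ICE table, Ka = x²/(0.00051 − x) = 1.41 × 10^-5.
x is not negligible relative to C₀; solve x² + 1.41e-05·x − 7.19e-09 = 0.
x = [−1.41e-05 + √(1.41e-05² + 2.88e-08)]/2 = 7.80 × 10^-5 M
pH = −log[H+] = −log(7.80 × 10^-5) = 4.11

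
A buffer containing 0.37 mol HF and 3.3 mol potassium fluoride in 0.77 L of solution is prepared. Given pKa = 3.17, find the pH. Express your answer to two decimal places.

pH = 4.12

Using pH = pKa + log([base]/[acid]) with [base]/[acid] = 3.3/0.37:
pH = 3.17 + (+0.950) = 4.12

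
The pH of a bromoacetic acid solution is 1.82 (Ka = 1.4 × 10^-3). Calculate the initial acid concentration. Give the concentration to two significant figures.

C₀ = 1.8 × 10^-1 M

[H+] = 10^(-1.82) = 1.51 × 10^-2 M = x
Ka = x²/(C₀ − x) ⇒ C₀ = x + x²/Ka
C₀ = 1.51 × 10^-2 + (1.51 × 10^-2)²/(1.4 × 10^-3) = 1.78 × 10^-1 M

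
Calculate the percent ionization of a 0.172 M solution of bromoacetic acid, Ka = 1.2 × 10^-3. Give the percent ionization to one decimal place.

BrCH2COOH ⇌ BrCH2COO- + H+; let x = [H+] at equilibrium.
Ka = x²/(C₀ − x); solving the quadratic gives x = 1.38 × 10^-2 M.
% ionization = x/C₀ × 100% = 1.38 × 10^-2/0.172 × 100% = 8.0%

8.0%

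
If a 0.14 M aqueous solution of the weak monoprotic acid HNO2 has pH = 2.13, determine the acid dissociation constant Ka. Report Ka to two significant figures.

[H+] = 10^(-2.13) = 7.41 × 10^-3 M
At equilibrium [HA] = 0.14 − 7.41 × 10^-3 = 1.33 × 10^-1 M
Ka = [H+][A-]/[HA] = (7.41 × 10^-3)² / 1.33 × 10^-1 = 4.1 × 10^-4

Ka = 4.1 × 10^-4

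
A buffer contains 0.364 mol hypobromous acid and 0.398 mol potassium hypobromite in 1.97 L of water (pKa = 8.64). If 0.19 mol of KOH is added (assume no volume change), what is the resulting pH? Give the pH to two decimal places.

After neutralization: n(HOBr) = 0.174 mol, n(OBr-) = 0.588 mol.
pH = pKa + log(n_OBr-/n_HOBr) = 8.64 + log(0.588/0.174) = 8.64 + (+0.529)

pH = 9.17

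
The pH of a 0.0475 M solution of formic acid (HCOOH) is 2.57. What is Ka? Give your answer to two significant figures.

Ka = 1.6 × 10^-4

[H+] = 10^(-2.57) = 2.69 × 10^-3 M
At equilibrium [HA] = 0.0475 − 2.69 × 10^-3 = 4.48 × 10^-2 M
Ka = [H+][A-]/[HA] = (2.69 × 10^-3)² / 4.48 × 10^-2 = 1.6 × 10^-4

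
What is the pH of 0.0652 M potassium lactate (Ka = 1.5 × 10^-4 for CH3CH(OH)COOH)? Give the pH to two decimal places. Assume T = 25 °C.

CH3CH(OH)COO- is the conjugate base of the weak acid CH3CH(OH)COOH.
Kb = Kw/Ka = 1.0×10^-14 / 1.5 × 10^-4 = 6.67 × 10^-11
From the ICE table, Kb = [OH-]²/(0.0652 − [OH-]) = 6.67 × 10^-11.
Since Kb ≪ C₀, [OH-] ≈ √(Kb·C₀) = 2.09 × 10^-6 M.
Check: 0.0032% ionized — well under 5%, approximation valid.
pOH = 5.68, so pH = 14.00 − pOH = 8.32

pH = 8.32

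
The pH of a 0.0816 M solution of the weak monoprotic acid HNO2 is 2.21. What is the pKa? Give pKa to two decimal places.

pKa = 3.30

[H+] = 10^(-2.21) = 6.17 × 10^-3 M
At equilibrium [HA] = 0.0816 − 6.17 × 10^-3 = 7.54 × 10^-2 M
Ka = [H+][A-]/[HA] = (6.17 × 10^-3)² / 7.54 × 10^-2 = 5.05 × 10^-4
pKa = -log(5.05 × 10^-4) = 3.30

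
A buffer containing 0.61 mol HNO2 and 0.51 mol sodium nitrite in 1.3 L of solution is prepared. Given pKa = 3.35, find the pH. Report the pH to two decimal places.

pH = 3.27

Using pH = pKa + log([base]/[acid]) with [base]/[acid] = 0.51/0.61:
pH = 3.35 + (-0.078) = 3.27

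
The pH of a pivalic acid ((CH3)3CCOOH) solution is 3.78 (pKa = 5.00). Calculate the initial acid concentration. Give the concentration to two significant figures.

[H+] = 10^(-3.78) = 1.66 × 10^-4 M = x
Ka = 10^(−5.00) = 1.00 × 10^-5
Ka = x²/(C₀ − x) ⇒ C₀ = x + x²/Ka
C₀ = 1.66 × 10^-4 + (1.66 × 10^-4)²/(1.00 × 10^-5) = 2.92 × 10^-3 M

C₀ = 2.9 × 10^-3 M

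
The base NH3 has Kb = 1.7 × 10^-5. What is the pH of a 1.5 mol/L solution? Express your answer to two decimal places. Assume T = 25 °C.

NH3 + H2O ⇌ NH4+ + OH-
Kb = x²/(1.5 − x) = 1.7 × 10^-5
Neglecting x in the denominator: x = √(1.7 × 10^-5 × 1.5) = 5.05 × 10^-3 M
pOH = 2.30, so pH = 14.00 − pOH = 11.70

pH = 11.70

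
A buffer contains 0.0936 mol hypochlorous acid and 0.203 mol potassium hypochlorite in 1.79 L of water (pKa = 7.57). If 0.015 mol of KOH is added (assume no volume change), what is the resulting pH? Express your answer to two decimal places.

pH = 8.01

OH- converts HOCl to OCl-: HOCl → 0.0786 mol, OCl- → 0.218 mol.
pH = pKa + log(n_OCl-/n_HOCl) = 7.57 + log(0.218/0.0786) = 7.57 + (+0.443)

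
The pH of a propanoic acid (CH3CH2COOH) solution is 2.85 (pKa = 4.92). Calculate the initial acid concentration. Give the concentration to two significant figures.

C₀ = 1.7 × 10^-1 M

[H+] = 10^(-2.85) = 1.41 × 10^-3 M = x
Ka = 10^(−4.92) = 1.20 × 10^-5
Ka = x²/(C₀ − x) ⇒ C₀ = x + x²/Ka
C₀ = 1.41 × 10^-3 + (1.41 × 10^-3)²/(1.20 × 10^-5) = 1.67 × 10^-1 M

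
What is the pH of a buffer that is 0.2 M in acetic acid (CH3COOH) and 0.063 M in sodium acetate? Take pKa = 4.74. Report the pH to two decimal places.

pH = 4.24

Henderson–Hasselbalch: pH = pKa + log([CH3COO-]/[CH3COOH]) = 4.74 + log(0.063/0.2)
pH = 4.74 + (-0.502) = 4.24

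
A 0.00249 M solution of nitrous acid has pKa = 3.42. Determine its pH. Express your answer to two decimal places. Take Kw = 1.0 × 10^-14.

HNO2 ⇌ NO2- + H+
Ka = 10^(−3.42) = 3.80 × 10^-4
From the ICE table, Ka = [H+]²/(0.00249 − [H+]) = 3.80 × 10^-4.
Here C₀/Ka ≈ 6.55, so the small-[H+] approximation fails. Use the quadratic:
[H+] = (−Ka + √(Ka² + 4·Ka·C₀))/2 = 8.01 × 10^-4 M
pH = −log(8.01 × 10^-4) = 3.10

pH = 3.10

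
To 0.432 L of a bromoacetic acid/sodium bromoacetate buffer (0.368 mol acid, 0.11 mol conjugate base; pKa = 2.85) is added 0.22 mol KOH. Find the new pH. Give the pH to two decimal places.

pH = 3.20

After neutralization: n(BrCH2COOH) = 0.148 mol, n(BrCH2COO-) = 0.33 mol.
pH = pKa + log(n_BrCH2COO-/n_BrCH2COOH) = 2.85 + log(0.33/0.148) = 2.85 + (+0.348)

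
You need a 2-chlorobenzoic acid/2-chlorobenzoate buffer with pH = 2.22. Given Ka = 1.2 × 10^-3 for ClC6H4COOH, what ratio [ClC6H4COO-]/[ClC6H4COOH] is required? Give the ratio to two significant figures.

pKa = -log(1.2 × 10^-3) = 2.921
pH = pKa + log(r) ⇒ log(r) = 2.22 − 2.921 = -0.701
r = [ClC6H4COO-]/[ClC6H4COOH] = 10^(-0.701) = 0.199

ratio = 0.20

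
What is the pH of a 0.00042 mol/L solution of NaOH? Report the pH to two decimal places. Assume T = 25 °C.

NaOH is a strong base; [OH-] = 0.00042 M.
pOH = -log(0.00042) = 3.38
pH = 14.00 - 3.38 = 10.62

pH = 10.62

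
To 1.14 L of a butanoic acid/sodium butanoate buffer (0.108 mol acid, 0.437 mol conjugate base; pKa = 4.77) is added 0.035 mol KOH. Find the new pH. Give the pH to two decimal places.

pH = 5.58

OH- converts CH3(CH2)2COOH to CH3(CH2)2COO-: CH3(CH2)2COOH → 0.073 mol, CH3(CH2)2COO- → 0.472 mol.
pH = pKa + log([A⁻]/[HA]) = 4.77 + log(0.472/0.073) = 4.77 +0.811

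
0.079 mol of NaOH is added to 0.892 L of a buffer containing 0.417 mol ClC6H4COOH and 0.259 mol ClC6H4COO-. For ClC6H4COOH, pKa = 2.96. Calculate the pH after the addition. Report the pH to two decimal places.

pH = 2.96

After neutralization: n(ClC6H4COOH) = 0.338 mol, n(ClC6H4COO-) = 0.338 mol.
pH = pKa + log([A⁻]/[HA]) = 2.96 + log(0.338/0.338) = 2.96 +0.000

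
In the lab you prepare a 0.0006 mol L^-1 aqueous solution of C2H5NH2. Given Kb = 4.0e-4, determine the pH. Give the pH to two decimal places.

pH = 10.52

C2H5NH2 + H2O ⇌ C2H5NH3+ + OH-
Let x = [OH-] at equilibrium. Kb = x²/(0.0006 − x).
The 5% rule fails; solving x² + Kb·x − Kb·C₀ = 0 exactly:
x = [−0.0004 + √(0.0004² + 9.6e-07)]/2 = 3.29 × 10^-4 M
pOH = −log(3.29 × 10^-4) = 3.48; pH = 14.00 − 3.48 = 10.52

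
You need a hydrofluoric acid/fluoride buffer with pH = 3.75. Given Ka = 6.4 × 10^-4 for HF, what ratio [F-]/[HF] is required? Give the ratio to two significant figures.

ratio = 3.6

pKa = -log(6.4 × 10^-4) = 3.194
pH = pKa + log(r) ⇒ log(r) = 3.75 − 3.194 = +0.556
r = [F-]/[HF] = 10^(+0.556) = 3.6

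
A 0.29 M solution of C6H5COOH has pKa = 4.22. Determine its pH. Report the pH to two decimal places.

C6H5COOH ⇌ C6H5COO- + H+
Ka = 10^(−4.22) = 6.03 × 10^-5
From the ICE table, Ka = [H+]²/(0.29 − [H+]) = 6.03 × 10^-5.
Since Ka ≪ C₀, [H+] ≈ √(Ka·C₀) = 4.18 × 10^-3 M.
([H+]/C₀ = 1.4% < 5%, so the approximation holds.)
pH = −log(4.18 × 10^-3) = 2.38

pH = 2.38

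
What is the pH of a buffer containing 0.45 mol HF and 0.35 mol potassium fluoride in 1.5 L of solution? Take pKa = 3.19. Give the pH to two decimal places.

pH = pKa + log([A⁻]/[HA]) = 3.19 + log(0.35/0.45)
pH = 3.19 + (-0.109) = 3.08

pH = 3.08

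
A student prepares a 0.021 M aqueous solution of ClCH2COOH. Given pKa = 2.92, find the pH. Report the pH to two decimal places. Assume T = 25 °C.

ClCH2COOH ⇌ ClCH2COO- + H+
Ka = 10^(−2.92) = 1.20 × 10^-3
Ka = x²/(0.021 − x) = 1.20 × 10^-3
x is not negligible relative to C₀; solve x² + 0.0012·x − 2.52e-05 = 0.
x = [−0.0012 + √(0.0012² + 0.000101)]/2 = 4.46 × 10^-3 M
pH = −log[H+] = −log(4.46 × 10^-3) = 2.35

pH = 2.35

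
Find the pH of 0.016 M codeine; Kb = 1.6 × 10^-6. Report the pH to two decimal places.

C18H21NO3 + H2O ⇌ C18H22NO3+ + OH-
Kb = x²/(0.016 − x) = 1.6 × 10^-6
Neglecting x in the denominator: x = √(1.6 × 10^-6 × 0.016) = 1.60 × 10^-4 M
pOH = −log(1.60 × 10^-4) = 3.80; pH = 14.00 − 3.80 = 10.20

pH = 10.20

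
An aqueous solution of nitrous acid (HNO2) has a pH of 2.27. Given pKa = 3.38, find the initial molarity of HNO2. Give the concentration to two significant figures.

[H+] = 10^(-2.27) = 5.37 × 10^-3 M = x
Ka = 10^(−3.38) = 4.17 × 10^-4
Ka = x²/(C₀ − x) ⇒ C₀ = x + x²/Ka
C₀ = 5.37 × 10^-3 + (5.37 × 10^-3)²/(4.17 × 10^-4) = 7.45 × 10^-2 M

C₀ = 7.5 × 10^-2 M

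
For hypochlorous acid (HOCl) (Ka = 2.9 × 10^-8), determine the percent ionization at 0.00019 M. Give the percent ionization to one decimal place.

HOCl ⇌ OCl- + H+; let x = [H+] at equilibrium.
x ≈ √(Ka·C₀) = √(2.9 × 10^-8 × 0.00019) = 2.35 × 10^-6 M
% ionization = x/C₀ × 100% = 2.35 × 10^-6/0.00019 × 100% = 1.2%

1.2%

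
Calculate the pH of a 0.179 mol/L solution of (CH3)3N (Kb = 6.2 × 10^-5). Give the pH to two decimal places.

(CH3)3N + H2O ⇌ (CH3)3NH+ + OH-
Kb = [OH-]²/(0.179 − [OH-]) = 6.2 × 10^-5
Assume [OH-] ≪ 0.179: [OH-] ≈ √(6.2 × 10^-5 × 0.179) = 3.33 × 10^-3 M
([OH-]/C₀ = 1.9% < 5%, so the approximation holds.)
pOH = −log(3.33 × 10^-3) = 2.48; pH = 14.00 − 2.48 = 11.52

pH = 11.52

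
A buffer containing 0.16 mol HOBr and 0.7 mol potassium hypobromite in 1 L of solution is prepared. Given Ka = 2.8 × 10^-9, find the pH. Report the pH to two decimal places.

pKa = −log(2.8 × 10^-9) = 8.553
Using pH = pKa + log([base]/[acid]) with [base]/[acid] = 0.7/0.16:
pH = 8.553 + (+0.641) = 9.19

pH = 9.19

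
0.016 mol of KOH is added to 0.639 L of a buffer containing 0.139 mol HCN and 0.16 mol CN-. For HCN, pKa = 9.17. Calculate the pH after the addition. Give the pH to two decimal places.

After neutralization: n(HCN) = 0.123 mol, n(CN-) = 0.176 mol.
pH = pKa + log([A⁻]/[HA]) = 9.17 + log(0.176/0.123) = 9.17 +0.156

pH = 9.33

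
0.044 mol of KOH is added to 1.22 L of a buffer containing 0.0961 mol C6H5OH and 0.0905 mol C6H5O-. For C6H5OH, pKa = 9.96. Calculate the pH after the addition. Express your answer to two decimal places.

pH = 10.37

OH- converts C6H5OH to C6H5O-: C6H5OH → 0.0521 mol, C6H5O- → 0.135 mol.
Henderson–Hasselbalch with mole ratio 0.135/0.0521: pH = 9.96 + (+0.413)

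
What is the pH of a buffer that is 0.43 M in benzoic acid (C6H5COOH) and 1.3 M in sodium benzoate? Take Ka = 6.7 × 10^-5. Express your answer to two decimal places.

pKa = −log(6.7 × 10^-5) = 4.174
pH = pKa + log([A⁻]/[HA]) = 4.174 + log(1.3/0.43)
pH = 4.174 + (+0.480) = 4.65

pH = 4.65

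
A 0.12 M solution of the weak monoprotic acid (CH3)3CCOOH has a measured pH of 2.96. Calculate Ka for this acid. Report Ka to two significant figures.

[H+] = 10^(-2.96) = 1.10 × 10^-3 M
At equilibrium [HA] = 0.12 − 1.10 × 10^-3 = 1.19 × 10^-1 M
Ka = [H+][A-]/[HA] = (1.10 × 10^-3)² / 1.19 × 10^-1 = 1.0 × 10^-5

Ka = 1.0 × 10^-5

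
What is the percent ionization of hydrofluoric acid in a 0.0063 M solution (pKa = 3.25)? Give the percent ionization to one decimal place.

HF ⇌ F- + H+; let x = [H+] at equilibrium.
Ka = 10^(−3.25) = 5.62 × 10^-4
Solve x² + 0.000562x − 3.54e-06 = 0 → x = 1.62 × 10^-3 M
% ionization = x/C₀ × 100% = 1.62 × 10^-3/0.0063 × 100% = 25.7%

25.7%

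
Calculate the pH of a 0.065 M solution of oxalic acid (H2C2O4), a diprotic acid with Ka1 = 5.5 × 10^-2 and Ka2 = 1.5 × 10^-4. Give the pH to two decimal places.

Ka1 ≫ Ka2, so treat the first dissociation as the only significant source of H+.
Ka1 = x²/(0.065 − x) = 5.5 × 10^-2
Solving the quadratic: x = (−Ka1 + √(Ka1² + 4·Ka1·C₀))/2 = 3.83 × 10^-2 M
pH = −log(3.83 × 10^-2) = 1.42

pH = 1.42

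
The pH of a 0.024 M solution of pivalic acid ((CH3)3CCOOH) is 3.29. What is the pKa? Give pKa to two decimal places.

[H+] = 10^(-3.29) = 5.13 × 10^-4 M
At equilibrium [HA] = 0.024 − 5.13 × 10^-4 = 2.35 × 10^-2 M
Ka = [H+][A-]/[HA] = (5.13 × 10^-4)² / 2.35 × 10^-2 = 1.12 × 10^-5
pKa = -log(1.12 × 10^-5) = 4.95

pKa = 4.95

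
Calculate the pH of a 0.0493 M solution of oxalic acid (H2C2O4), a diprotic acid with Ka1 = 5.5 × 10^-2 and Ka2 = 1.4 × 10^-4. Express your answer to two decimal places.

pH = 1.50

Ka1 ≫ Ka2, so treat the first dissociation as the only significant source of H+.
Ka1 = x²/(0.0493 − x) = 5.5 × 10^-2
Solving the quadratic: x = (−Ka1 + √(Ka1² + 4·Ka1·C₀))/2 = 3.14 × 10^-2 M
pH = −log(3.14 × 10^-2) = 1.50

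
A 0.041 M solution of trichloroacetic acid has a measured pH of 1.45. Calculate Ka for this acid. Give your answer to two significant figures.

[H+] = 10^(-1.45) = 3.55 × 10^-2 M
At equilibrium [HA] = 0.041 − 3.55 × 10^-2 = 5.50 × 10^-3 M
Ka = [H+][A-]/[HA] = (3.55 × 10^-2)² / 5.50 × 10^-3 = 2.3 × 10^-1

Ka = 2.3 × 10^-1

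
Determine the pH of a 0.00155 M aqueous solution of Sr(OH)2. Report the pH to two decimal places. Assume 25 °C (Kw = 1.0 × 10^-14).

Sr(OH)2 is a strong base (each formula unit releases 2 OH-); [OH-] = 0.0031 M.
pOH = -log(0.0031) = 2.51
pH = 14.00 - 2.51 = 11.49

pH = 11.49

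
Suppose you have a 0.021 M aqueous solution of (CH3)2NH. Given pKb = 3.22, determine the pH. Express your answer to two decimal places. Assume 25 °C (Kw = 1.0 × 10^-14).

pH = 11.51

(CH3)2NH + H2O ⇌ (CH3)2NH2+ + OH-
Kb = 10^(−3.22) = 6.03 × 10^-4
From the ICE table, Kb = [OH-]²/(0.021 − [OH-]) = 6.03 × 10^-4.
The 5% rule fails; solving [OH-]² + Kb·[OH-] − Kb·C₀ = 0 exactly:
[OH-] = [−0.000603 + √(0.000603² + 5.07e-05)]/2 = 3.27 × 10^-3 M
pOH = 2.49, so pH = 14.00 − pOH = 11.51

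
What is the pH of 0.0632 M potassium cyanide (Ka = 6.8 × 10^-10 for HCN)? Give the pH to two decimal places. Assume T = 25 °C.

pH = 10.98

CN- is the conjugate base of the weak acid HCN.
Kb = Kw/Ka = 1.0×10^-14 / 6.8 × 10^-10 = 1.47 × 10^-5
From the ICE table, Kb = [OH-]²/(0.0632 − [OH-]) = 1.47 × 10^-5.
Assume [OH-] ≪ 0.0632: [OH-] ≈ √(1.47 × 10^-5 × 0.0632) = 9.64 × 10^-4 M
pOH = −log(9.64 × 10^-4) = 3.02; pH = 14.00 − 3.02 = 10.98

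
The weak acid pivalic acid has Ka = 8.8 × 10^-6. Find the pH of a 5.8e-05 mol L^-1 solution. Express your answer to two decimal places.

(CH3)3CCOOH ⇌ (CH3)3CCOO- + H+
Let x = [H+] at equilibrium. Ka = x²/(5.8e-05 − x).
Here C₀/Ka ≈ 6.59, so the small-x approximation fails. Use the quadratic:
x = [−8.8e-06 + √(8.8e-06² + 2.04e-09)]/2 = 1.86 × 10^-5 M
pH = −log[H+] = −log(1.86 × 10^-5) = 4.73

pH = 4.73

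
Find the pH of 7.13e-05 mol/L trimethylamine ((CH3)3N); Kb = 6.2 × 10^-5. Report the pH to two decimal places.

(CH3)3N + H2O ⇌ (CH3)3NH+ + OH-
Let x = [OH-] at equilibrium. Kb = x²/(7.13e-05 − x).
The 5% rule fails; solving x² + Kb·x − Kb·C₀ = 0 exactly:
x = [−6.2e-05 + √(6.2e-05² + 1.77e-08)]/2 = 4.24 × 10^-5 M
pOH = 4.37, so pH = 14.00 − pOH = 9.63

pH = 9.63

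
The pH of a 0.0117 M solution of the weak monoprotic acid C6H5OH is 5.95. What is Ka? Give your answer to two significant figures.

[H+] = 10^(-5.95) = 1.12 × 10^-6 M
At equilibrium [HA] = 0.0117 − 1.12 × 10^-6 = 1.17 × 10^-2 M
Ka = [H+][A-]/[HA] = (1.12 × 10^-6)² / 1.17 × 10^-2 = 1.1 × 10^-10

Ka = 1.1 × 10^-10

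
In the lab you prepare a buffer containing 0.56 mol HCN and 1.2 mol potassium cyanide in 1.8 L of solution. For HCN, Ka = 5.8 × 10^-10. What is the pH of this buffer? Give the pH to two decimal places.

pH = 9.57

pKa = −log(5.8 × 10^-10) = 9.237
Using pH = pKa + log([base]/[acid]) with [base]/[acid] = 1.2/0.56:
pH = 9.237 + (+0.331) = 9.57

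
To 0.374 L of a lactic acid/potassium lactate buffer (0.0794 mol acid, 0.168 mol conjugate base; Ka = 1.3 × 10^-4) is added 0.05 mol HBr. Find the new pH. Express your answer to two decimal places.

After neutralization: n(CH3CH(OH)COOH) = 0.129 mol, n(CH3CH(OH)COO-) = 0.118 mol.
pKa = −log(1.3 × 10^-4) = 3.886
pH = pKa + log([A⁻]/[HA]) = 3.886 + log(0.118/0.129) = 3.886 -0.039

pH = 3.85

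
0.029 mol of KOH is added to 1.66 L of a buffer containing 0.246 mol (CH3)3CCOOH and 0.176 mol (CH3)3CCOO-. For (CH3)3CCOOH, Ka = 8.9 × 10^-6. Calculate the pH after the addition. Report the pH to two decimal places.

After neutralization: n((CH3)3CCOOH) = 0.217 mol, n((CH3)3CCOO-) = 0.205 mol.
pKa = −log(8.9 × 10^-6) = 5.051
pH = pKa + log([A⁻]/[HA]) = 5.051 + log(0.205/0.217) = 5.051 -0.025

pH = 5.03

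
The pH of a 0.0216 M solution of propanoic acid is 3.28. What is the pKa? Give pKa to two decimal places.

pKa = 4.88

[H+] = 10^(-3.28) = 5.25 × 10^-4 M
At equilibrium [HA] = 0.0216 − 5.25 × 10^-4 = 2.11 × 10^-2 M
Ka = [H+][A-]/[HA] = (5.25 × 10^-4)² / 2.11 × 10^-2 = 1.31 × 10^-5
pKa = -log(1.31 × 10^-5) = 4.88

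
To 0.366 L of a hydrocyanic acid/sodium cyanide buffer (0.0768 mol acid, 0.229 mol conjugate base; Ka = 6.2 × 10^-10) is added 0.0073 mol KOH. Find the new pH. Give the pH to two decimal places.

pH = 9.74

After neutralization: n(HCN) = 0.0695 mol, n(CN-) = 0.236 mol.
pKa = −log(6.2 × 10^-10) = 9.208
pH = pKa + log(n_CN-/n_HCN) = 9.208 + log(0.236/0.0695) = 9.208 + (+0.531)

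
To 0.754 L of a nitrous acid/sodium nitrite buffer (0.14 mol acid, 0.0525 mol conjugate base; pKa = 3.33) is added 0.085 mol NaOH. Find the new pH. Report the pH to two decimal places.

OH- converts HNO2 to NO2-: HNO2 → 0.055 mol, NO2- → 0.138 mol.
pH = pKa + log([A⁻]/[HA]) = 3.33 + log(0.138/0.055) = 3.33 +0.400

pH = 3.73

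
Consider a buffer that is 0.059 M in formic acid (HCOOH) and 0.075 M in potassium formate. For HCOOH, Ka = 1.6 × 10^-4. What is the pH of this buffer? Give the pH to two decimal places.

pH = 3.90

pKa = −log(1.6 × 10^-4) = 3.796
pH = pKa + log([A⁻]/[HA]) = 3.796 + log(0.075/0.059)
pH = 3.796 + (+0.104) = 3.90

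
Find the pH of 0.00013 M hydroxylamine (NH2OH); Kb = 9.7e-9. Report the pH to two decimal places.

pH = 8.05

NH2OH + H2O ⇌ NH3OH+ + OH-
Kb = x²/(0.00013 − x) = 9.7 × 10^-9
Neglecting x in the denominator: x = √(9.7 × 10^-9 × 0.00013) = 1.12 × 10^-6 M
(x/C₀ = 0.86% < 5%, so the approximation holds.)
pOH = 5.95, so pH = 14.00 − pOH = 8.05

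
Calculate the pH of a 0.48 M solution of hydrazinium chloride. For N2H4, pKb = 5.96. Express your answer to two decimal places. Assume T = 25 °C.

N2H5+ is the conjugate acid of the weak base N2H4.
Kb = 10^(−5.96) = 1.10 × 10^-6
Ka = Kw/Kb = 1.0×10^-14 / 1.10 × 10^-6 = 9.09 × 10^-9
Ka = x²/(0.48 − x) = 9.09 × 10^-9
Assume x ≪ 0.48: x ≈ √(9.09 × 10^-9 × 0.48) = 6.61 × 10^-5 M
pH = −log(6.61 × 10^-5) = 4.18

pH = 4.18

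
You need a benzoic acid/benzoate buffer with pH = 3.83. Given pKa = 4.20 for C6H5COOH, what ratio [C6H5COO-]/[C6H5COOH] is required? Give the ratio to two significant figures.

pH = pKa + log(r) ⇒ log(r) = 3.83 − 4.20 = -0.37
r = [C6H5COO-]/[C6H5COOH] = 10^(-0.37) = 0.427

ratio = 0.43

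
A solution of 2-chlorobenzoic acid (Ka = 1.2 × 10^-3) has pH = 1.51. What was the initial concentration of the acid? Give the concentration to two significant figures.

C₀ = 8.3 × 10^-1 M

[H+] = 10^(-1.51) = 3.09 × 10^-2 M = x
Ka = x²/(C₀ − x) ⇒ C₀ = x + x²/Ka
C₀ = 3.09 × 10^-2 + (3.09 × 10^-2)²/(1.2 × 10^-3) = 8.27 × 10^-1 M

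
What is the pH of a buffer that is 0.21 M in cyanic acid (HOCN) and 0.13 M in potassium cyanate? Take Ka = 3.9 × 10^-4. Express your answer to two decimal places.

pKa = −log(3.9 × 10^-4) = 3.409
Henderson–Hasselbalch: pH = pKa + log([OCN-]/[HOCN]) = 3.409 + log(0.13/0.21)
pH = 3.409 + (-0.208) = 3.20

pH = 3.20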